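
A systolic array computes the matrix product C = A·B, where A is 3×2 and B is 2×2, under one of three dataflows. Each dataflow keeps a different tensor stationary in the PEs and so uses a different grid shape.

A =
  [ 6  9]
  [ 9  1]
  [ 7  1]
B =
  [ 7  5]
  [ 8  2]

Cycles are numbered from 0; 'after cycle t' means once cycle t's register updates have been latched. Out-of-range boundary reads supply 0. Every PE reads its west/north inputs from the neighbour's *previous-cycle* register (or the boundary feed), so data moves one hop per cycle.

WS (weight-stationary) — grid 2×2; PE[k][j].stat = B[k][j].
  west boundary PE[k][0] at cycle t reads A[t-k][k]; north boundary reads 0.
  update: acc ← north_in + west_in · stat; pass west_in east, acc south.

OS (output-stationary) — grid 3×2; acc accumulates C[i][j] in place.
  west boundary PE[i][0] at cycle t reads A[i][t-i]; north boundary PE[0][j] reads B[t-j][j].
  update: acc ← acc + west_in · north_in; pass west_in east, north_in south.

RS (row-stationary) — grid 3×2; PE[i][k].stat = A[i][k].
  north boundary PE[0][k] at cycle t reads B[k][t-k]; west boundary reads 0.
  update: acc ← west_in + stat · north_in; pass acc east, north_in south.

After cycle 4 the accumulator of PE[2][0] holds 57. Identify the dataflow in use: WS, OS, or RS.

dataflow = OS

WS (2×2): PE[2][0] does not exist.
OS [3×2] PE[2][0] across cycles:
  step 0 · PE2,0: acc=0; fwd→0 fwd↓0
  step 1 · PE2,0: acc=0; fwd→0 fwd↓0
  step 2 · PE2,0: acc=49; fwd→7 fwd↓7
  step 3 · PE2,0: acc=57; fwd→1 fwd↓8
  step 4 · PE2,0: acc=57; fwd→0 fwd↓0
RS [3×2] PE[2][0] across cycles:
  step 0 · PE2,0: acc=0; fwd→0 fwd↓0
  step 1 · PE2,0: acc=0; fwd→0 fwd↓0
  step 2 · PE2,0: acc=49; fwd→49 fwd↓7
  step 3 · PE2,0: acc=35; fwd→35 fwd↓5
  step 4 · PE2,0: acc=0; fwd→0 fwd↓0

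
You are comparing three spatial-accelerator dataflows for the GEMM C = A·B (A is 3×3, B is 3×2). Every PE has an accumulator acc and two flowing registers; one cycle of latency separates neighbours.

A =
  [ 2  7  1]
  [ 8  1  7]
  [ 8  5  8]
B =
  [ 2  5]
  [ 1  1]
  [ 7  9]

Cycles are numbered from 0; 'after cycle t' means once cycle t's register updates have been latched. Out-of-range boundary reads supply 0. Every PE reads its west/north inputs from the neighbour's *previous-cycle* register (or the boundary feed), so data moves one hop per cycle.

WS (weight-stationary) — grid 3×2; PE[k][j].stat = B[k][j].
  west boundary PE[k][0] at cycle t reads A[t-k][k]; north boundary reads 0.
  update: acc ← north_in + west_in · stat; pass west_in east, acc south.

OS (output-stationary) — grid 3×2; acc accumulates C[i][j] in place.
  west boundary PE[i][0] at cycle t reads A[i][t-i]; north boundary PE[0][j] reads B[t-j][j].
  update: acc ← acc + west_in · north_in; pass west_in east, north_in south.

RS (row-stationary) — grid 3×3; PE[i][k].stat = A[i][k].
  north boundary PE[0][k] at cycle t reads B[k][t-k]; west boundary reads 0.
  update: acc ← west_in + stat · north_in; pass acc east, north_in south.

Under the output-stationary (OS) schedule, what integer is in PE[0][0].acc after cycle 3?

Tracing OS — 3×2 array, target PE[0][0]:
  after 0 — PE[0][0] acc=4, pass-E 2, pass-S 2
  after 1 — PE[0][0] acc=11, pass-E 7, pass-S 1
  after 2 — PE[0][0] acc=18, pass-E 1, pass-S 7
  after 3 — PE[0][0] acc=18, pass-E 0, pass-S 0

PE[0][0].acc = 18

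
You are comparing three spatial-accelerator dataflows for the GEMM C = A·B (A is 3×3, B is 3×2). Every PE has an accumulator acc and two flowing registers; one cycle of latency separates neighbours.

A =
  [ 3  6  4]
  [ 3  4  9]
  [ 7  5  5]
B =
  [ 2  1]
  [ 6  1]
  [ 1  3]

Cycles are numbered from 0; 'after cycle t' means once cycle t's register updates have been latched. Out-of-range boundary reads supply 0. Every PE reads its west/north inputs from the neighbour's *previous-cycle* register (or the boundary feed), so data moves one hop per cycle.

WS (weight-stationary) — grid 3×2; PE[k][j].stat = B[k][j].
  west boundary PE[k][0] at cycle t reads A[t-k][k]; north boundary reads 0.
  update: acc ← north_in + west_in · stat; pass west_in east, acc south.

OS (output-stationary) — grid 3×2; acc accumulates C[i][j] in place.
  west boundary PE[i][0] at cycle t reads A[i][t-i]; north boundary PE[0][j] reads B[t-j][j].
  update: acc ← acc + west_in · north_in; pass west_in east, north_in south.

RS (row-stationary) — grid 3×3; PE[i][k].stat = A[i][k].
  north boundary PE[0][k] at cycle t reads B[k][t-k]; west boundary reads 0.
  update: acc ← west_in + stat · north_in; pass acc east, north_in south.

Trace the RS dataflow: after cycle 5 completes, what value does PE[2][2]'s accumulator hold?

Tracing RS — 3×3 array, target PE[2][2]:
  0: (1,2).acc=0  regs=<0,0>
  0: (2,1).acc=0  regs=<0,0>
  0: (2,2).acc=0  regs=<0,0>
  1: (1,2).acc=0  regs=<0,0>
  1: (2,1).acc=0  regs=<0,0>
  1: (2,2).acc=0  regs=<0,0>
  2: (1,2).acc=0  regs=<0,0>
  2: (2,1).acc=0  regs=<0,0>
  2: (2,2).acc=0  regs=<0,0>
  3: (1,2).acc=39  regs=<39,1>
  3: (2,1).acc=44  regs=<44,6>
  3: (2,2).acc=0  regs=<0,0>
  4: (1,2).acc=34  regs=<34,3>
  4: (2,1).acc=12  regs=<12,1>
  4: (2,2).acc=49  regs=<49,1>
  5: (1,2).acc=0  regs=<0,0>
  5: (2,1).acc=0  regs=<0,0>
  5: (2,2).acc=27  regs=<27,3>

PE[2][2].acc = 27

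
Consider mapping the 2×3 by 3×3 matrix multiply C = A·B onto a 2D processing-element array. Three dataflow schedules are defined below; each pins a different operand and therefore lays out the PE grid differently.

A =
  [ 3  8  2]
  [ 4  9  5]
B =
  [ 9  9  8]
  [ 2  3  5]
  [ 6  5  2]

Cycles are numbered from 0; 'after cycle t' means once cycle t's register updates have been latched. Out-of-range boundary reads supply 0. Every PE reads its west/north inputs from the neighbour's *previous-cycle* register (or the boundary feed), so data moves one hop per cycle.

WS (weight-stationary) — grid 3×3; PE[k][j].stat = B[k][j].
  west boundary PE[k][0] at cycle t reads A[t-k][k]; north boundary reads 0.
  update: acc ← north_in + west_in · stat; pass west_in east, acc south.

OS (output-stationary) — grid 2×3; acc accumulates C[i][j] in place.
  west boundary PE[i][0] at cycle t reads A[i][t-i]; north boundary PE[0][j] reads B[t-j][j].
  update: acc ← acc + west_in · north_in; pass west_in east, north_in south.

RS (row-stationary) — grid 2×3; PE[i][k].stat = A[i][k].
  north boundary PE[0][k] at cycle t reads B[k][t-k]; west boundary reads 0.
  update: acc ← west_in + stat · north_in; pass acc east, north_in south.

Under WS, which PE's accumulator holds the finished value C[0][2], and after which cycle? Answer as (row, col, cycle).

WS — PE[2][2] is where C[0][2] collects:
  after 0 — PE[2][2] acc=0, pass-E 0, pass-S 0
  after 1 — PE[2][2] acc=0, pass-E 0, pass-S 0
  after 2 — PE[2][2] acc=0, pass-E 0, pass-S 0
  after 3 — PE[2][2] acc=0, pass-E 0, pass-S 0
  after 4 — PE[2][2] acc=68, pass-E 2, pass-S 68

(row, col, cycle) = (2, 2, 4)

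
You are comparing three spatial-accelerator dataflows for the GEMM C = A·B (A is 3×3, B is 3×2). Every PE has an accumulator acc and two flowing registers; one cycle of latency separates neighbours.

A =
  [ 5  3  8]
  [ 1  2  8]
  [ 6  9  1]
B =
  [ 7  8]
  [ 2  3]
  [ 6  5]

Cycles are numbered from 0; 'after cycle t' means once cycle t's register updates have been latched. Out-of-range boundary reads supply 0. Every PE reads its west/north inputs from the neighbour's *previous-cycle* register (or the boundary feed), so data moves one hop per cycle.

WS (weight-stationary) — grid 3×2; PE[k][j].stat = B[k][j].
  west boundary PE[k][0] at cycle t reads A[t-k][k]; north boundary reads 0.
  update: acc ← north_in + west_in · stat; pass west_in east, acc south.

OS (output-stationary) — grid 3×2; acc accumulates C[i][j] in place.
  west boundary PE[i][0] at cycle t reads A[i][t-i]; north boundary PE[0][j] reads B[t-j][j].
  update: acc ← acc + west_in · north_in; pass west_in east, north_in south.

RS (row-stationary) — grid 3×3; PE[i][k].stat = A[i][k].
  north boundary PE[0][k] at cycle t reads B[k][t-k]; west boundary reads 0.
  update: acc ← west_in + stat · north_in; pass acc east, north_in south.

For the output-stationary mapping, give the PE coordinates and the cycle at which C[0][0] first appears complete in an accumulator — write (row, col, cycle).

(row, col, cycle) = (0, 0, 2)

Under OS, C[0][0] lands at PE[0][0]:
  cycle 0: PE[0][0] → acc 35, east 5, south 7
  cycle 1: PE[0][0] → acc 41, east 3, south 2
  cycle 2: PE[0][0] → acc 89, east 8, south 6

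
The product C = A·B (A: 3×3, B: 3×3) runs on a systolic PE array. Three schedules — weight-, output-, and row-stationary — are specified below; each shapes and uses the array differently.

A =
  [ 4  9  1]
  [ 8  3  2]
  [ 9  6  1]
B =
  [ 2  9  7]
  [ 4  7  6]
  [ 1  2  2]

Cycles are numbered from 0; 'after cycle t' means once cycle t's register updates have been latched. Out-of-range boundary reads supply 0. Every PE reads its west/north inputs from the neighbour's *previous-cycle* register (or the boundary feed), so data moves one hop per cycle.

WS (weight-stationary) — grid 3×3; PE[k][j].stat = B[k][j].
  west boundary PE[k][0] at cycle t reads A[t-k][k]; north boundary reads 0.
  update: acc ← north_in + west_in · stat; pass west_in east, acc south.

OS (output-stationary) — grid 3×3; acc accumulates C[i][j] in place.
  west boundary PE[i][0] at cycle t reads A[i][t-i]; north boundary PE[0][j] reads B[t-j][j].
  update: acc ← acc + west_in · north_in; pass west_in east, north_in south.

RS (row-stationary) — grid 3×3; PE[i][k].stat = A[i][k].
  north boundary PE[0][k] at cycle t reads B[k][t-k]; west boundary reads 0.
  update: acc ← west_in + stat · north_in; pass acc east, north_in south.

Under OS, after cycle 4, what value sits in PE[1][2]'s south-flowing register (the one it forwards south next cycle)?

OS 3×3: PE[1][2] cycle-by-cycle (with neighbour feeds):
  @0  [0,2]  acc 0  |  →0  ↓0
  @0  [1,1]  acc 0  |  →0  ↓0
  @0  [1,2]  acc 0  |  →0  ↓0
  @1  [0,2]  acc 0  |  →0  ↓0
  @1  [1,1]  acc 0  |  →0  ↓0
  @1  [1,2]  acc 0  |  →0  ↓0
  @2  [0,2]  acc 28  |  →4  ↓7
  @2  [1,1]  acc 72  |  →8  ↓9
  @2  [1,2]  acc 0  |  →0  ↓0
  @3  [0,2]  acc 82  |  →9  ↓6
  @3  [1,1]  acc 93  |  →3  ↓7
  @3  [1,2]  acc 56  |  →8  ↓7
  @4  [0,2]  acc 84  |  →1  ↓2
  @4  [1,1]  acc 97  |  →2  ↓2
  @4  [1,2]  acc 74  |  →3  ↓6

register = 6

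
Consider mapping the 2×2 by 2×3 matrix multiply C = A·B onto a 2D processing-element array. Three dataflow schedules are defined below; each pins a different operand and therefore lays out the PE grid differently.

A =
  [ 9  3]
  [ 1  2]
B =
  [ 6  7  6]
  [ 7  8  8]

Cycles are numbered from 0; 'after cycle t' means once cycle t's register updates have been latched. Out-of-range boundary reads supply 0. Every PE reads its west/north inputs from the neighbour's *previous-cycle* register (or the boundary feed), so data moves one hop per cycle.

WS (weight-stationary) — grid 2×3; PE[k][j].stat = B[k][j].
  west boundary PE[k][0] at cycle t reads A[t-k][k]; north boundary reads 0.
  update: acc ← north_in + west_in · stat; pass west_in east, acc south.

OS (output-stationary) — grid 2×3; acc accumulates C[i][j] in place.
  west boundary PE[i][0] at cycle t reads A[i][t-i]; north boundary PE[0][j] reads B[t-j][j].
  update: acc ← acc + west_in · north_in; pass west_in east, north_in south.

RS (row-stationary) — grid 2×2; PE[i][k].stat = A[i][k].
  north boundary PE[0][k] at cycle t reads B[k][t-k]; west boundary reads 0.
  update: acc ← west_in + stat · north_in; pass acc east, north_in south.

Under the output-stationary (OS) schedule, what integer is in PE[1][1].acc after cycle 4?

Tracing OS — 2×3 array, target PE[1][1]:
  cycle 0: PE[0][1] → acc 0, east 0, south 0
  cycle 0: PE[1][0] → acc 0, east 0, south 0
  cycle 0: PE[1][1] → acc 0, east 0, south 0
  cycle 1: PE[0][1] → acc 63, east 9, south 7
  cycle 1: PE[1][0] → acc 6, east 1, south 6
  cycle 1: PE[1][1] → acc 0, east 0, south 0
  cycle 2: PE[0][1] → acc 87, east 3, south 8
  cycle 2: PE[1][0] → acc 20, east 2, south 7
  cycle 2: PE[1][1] → acc 7, east 1, south 7
  cycle 3: PE[0][1] → acc 87, east 0, south 0
  cycle 3: PE[1][0] → acc 20, east 0, south 0
  cycle 3: PE[1][1] → acc 23, east 2, south 8
  cycle 4: PE[0][1] → acc 87, east 0, south 0
  cycle 4: PE[1][0] → acc 20, east 0, south 0
  cycle 4: PE[1][1] → acc 23, east 0, south 0

PE[1][1].acc = 23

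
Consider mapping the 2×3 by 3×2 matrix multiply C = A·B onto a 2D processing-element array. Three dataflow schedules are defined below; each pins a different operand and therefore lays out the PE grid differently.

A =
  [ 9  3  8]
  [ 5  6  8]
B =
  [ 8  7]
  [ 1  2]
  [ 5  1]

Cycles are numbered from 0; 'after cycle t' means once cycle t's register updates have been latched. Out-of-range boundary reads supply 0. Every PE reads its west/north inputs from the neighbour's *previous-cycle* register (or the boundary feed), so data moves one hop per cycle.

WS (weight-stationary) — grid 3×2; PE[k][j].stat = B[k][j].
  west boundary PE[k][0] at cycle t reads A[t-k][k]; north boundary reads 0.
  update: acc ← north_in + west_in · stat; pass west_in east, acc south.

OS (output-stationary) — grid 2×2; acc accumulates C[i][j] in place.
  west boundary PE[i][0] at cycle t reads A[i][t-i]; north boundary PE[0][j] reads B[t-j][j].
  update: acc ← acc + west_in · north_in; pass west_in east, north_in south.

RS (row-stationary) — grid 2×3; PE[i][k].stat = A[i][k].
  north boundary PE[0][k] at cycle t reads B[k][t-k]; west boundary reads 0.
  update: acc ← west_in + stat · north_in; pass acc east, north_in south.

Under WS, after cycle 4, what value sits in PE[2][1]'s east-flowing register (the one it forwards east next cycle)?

WS (3×2). Following PE[2][1] plus its west/north inputs:
  step 0 · PE1,1: acc=0; fwd→0 fwd↓0
  step 0 · PE2,0: acc=0; fwd→0 fwd↓0
  step 0 · PE2,1: acc=0; fwd→0 fwd↓0
  step 1 · PE1,1: acc=0; fwd→0 fwd↓0
  step 1 · PE2,0: acc=0; fwd→0 fwd↓0
  step 1 · PE2,1: acc=0; fwd→0 fwd↓0
  step 2 · PE1,1: acc=69; fwd→3 fwd↓69
  step 2 · PE2,0: acc=115; fwd→8 fwd↓115
  step 2 · PE2,1: acc=0; fwd→0 fwd↓0
  step 3 · PE1,1: acc=47; fwd→6 fwd↓47
  step 3 · PE2,0: acc=86; fwd→8 fwd↓86
  step 3 · PE2,1: acc=77; fwd→8 fwd↓77
  step 4 · PE1,1: acc=0; fwd→0 fwd↓0
  step 4 · PE2,0: acc=0; fwd→0 fwd↓0
  step 4 · PE2,1: acc=55; fwd→8 fwd↓55

register = 8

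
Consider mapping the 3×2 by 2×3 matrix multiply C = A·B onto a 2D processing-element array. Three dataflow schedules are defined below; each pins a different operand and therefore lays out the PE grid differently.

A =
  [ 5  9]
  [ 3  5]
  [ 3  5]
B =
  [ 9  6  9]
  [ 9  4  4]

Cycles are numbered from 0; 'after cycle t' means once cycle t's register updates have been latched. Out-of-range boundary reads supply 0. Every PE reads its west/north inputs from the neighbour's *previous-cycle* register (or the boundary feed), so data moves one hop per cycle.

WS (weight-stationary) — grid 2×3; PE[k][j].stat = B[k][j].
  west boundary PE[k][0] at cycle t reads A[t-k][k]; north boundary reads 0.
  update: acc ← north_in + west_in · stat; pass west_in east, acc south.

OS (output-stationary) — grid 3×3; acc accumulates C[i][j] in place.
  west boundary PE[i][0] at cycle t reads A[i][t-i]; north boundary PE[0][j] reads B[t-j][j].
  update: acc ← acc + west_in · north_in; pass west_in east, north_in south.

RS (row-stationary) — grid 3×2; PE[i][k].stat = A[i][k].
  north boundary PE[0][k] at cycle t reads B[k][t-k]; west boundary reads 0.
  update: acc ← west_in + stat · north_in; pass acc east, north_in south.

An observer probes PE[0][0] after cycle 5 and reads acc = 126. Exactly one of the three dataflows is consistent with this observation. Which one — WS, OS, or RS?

WS [2×3] PE[0][0] across cycles:
  t=0 PE[0][0]: acc=45 h=5 v=45
  t=1 PE[0][0]: acc=27 h=3 v=27
  t=2 PE[0][0]: acc=27 h=3 v=27
  t=3 PE[0][0]: acc=0 h=0 v=0
  t=4 PE[0][0]: acc=0 h=0 v=0
  t=5 PE[0][0]: acc=0 h=0 v=0
OS [3×3] PE[0][0] across cycles:
  t=0 PE[0][0]: acc=45 h=5 v=9
  t=1 PE[0][0]: acc=126 h=9 v=9
  t=2 PE[0][0]: acc=126 h=0 v=0
  t=3 PE[0][0]: acc=126 h=0 v=0
  t=4 PE[0][0]: acc=126 h=0 v=0
  t=5 PE[0][0]: acc=126 h=0 v=0
RS [3×2] PE[0][0] across cycles:
  t=0 PE[0][0]: acc=45 h=45 v=9
  t=1 PE[0][0]: acc=30 h=30 v=6
  t=2 PE[0][0]: acc=45 h=45 v=9
  t=3 PE[0][0]: acc=0 h=0 v=0
  t=4 PE[0][0]: acc=0 h=0 v=0
  t=5 PE[0][0]: acc=0 h=0 v=0

dataflow = OS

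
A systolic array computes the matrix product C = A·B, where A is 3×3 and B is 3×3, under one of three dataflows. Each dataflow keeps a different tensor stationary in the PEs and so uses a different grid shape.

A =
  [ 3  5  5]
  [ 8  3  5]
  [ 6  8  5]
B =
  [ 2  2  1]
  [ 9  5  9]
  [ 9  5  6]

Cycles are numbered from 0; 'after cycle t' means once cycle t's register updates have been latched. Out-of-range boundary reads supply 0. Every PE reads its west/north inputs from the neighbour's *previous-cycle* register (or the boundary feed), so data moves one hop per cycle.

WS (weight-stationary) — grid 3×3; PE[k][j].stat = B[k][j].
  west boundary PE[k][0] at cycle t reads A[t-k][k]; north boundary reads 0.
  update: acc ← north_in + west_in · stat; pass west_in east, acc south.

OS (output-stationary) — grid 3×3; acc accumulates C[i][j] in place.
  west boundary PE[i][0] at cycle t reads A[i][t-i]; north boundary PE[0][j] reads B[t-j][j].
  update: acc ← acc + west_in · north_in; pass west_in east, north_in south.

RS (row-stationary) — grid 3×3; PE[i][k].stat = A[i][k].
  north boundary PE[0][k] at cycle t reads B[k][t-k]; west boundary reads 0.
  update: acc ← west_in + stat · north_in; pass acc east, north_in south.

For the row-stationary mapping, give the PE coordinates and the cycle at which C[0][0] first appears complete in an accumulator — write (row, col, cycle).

(row, col, cycle) = (0, 2, 2)

Under RS, C[0][0] lands at PE[0][2]:
  after 0 — PE[0][2] acc=0, pass-E 0, pass-S 0
  after 1 — PE[0][2] acc=0, pass-E 0, pass-S 0
  after 2 — PE[0][2] acc=96, pass-E 96, pass-S 9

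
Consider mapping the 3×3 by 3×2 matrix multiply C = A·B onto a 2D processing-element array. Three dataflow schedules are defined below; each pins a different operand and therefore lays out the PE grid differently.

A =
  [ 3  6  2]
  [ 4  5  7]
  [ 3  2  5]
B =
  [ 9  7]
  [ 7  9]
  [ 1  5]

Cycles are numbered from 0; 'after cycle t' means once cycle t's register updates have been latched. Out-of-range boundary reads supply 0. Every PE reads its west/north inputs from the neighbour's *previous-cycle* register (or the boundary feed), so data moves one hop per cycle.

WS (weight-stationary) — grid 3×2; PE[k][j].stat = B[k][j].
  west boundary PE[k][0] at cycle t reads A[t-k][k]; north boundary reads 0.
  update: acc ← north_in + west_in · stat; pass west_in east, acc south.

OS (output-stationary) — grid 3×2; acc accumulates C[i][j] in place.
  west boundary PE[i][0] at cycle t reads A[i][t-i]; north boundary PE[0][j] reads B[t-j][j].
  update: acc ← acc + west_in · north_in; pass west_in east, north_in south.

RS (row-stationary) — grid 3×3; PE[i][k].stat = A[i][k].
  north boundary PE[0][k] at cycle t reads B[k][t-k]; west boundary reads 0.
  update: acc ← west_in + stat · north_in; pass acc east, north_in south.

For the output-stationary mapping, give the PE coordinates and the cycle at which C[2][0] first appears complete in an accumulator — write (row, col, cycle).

(row, col, cycle) = (2, 0, 4)

OS: C[2][0] accumulates in PE[2][0]:
  @0  [2,0]  acc 0  |  →0  ↓0
  @1  [2,0]  acc 0  |  →0  ↓0
  @2  [2,0]  acc 27  |  →3  ↓9
  @3  [2,0]  acc 41  |  →2  ↓7
  @4  [2,0]  acc 46  |  →5  ↓1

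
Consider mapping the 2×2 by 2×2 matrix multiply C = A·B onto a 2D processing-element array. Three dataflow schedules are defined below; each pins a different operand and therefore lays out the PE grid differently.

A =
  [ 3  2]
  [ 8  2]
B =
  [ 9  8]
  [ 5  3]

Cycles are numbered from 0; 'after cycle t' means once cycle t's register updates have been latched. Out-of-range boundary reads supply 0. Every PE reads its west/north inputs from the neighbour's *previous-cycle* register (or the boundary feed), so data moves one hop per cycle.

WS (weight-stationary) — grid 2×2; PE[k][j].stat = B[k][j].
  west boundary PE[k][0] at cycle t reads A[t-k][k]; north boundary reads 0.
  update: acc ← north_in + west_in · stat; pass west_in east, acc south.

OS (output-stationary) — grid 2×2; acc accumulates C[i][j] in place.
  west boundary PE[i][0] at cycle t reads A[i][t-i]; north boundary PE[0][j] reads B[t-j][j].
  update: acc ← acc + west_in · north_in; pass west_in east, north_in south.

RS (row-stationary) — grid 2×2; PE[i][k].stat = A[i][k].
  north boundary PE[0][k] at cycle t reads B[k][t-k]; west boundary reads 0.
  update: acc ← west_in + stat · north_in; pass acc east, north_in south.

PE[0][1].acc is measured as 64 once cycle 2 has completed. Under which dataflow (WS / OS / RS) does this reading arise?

dataflow = WS

WS (2×2 grid), PE[0][1]:
  t=0 PE[0][1]: acc=0 h=0 v=0
  t=1 PE[0][1]: acc=24 h=3 v=24
  t=2 PE[0][1]: acc=64 h=8 v=64
OS (2×2 grid), PE[0][1]:
  t=0 PE[0][1]: acc=0 h=0 v=0
  t=1 PE[0][1]: acc=24 h=3 v=8
  t=2 PE[0][1]: acc=30 h=2 v=3
RS (2×2 grid), PE[0][1]:
  t=0 PE[0][1]: acc=0 h=0 v=0
  t=1 PE[0][1]: acc=37 h=37 v=5
  t=2 PE[0][1]: acc=30 h=30 v=3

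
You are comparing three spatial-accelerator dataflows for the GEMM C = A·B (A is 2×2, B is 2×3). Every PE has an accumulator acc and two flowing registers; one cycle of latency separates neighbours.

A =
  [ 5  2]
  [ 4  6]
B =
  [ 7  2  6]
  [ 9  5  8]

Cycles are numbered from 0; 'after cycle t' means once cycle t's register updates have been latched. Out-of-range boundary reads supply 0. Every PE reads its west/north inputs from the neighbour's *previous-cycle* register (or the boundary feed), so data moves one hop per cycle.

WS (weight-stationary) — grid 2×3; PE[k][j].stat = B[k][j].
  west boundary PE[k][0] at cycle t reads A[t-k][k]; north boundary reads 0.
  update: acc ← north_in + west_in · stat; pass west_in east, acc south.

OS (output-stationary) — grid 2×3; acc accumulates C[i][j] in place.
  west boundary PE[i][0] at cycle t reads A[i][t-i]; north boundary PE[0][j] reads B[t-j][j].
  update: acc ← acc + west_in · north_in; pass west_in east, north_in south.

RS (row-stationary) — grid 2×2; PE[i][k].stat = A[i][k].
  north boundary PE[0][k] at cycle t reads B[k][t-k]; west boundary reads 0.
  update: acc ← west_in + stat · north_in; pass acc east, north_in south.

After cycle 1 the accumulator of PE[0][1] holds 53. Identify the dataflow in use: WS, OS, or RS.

dataflow = RS

Under WS (2×3), PE[0][1]:
  [0] (0,1) acc=0 (h:0 v:0)
  [1] (0,1) acc=10 (h:5 v:10)
Under OS (2×3), PE[0][1]:
  [0] (0,1) acc=0 (h:0 v:0)
  [1] (0,1) acc=10 (h:5 v:2)
Under RS (2×2), PE[0][1]:
  [0] (0,1) acc=0 (h:0 v:0)
  [1] (0,1) acc=53 (h:53 v:9)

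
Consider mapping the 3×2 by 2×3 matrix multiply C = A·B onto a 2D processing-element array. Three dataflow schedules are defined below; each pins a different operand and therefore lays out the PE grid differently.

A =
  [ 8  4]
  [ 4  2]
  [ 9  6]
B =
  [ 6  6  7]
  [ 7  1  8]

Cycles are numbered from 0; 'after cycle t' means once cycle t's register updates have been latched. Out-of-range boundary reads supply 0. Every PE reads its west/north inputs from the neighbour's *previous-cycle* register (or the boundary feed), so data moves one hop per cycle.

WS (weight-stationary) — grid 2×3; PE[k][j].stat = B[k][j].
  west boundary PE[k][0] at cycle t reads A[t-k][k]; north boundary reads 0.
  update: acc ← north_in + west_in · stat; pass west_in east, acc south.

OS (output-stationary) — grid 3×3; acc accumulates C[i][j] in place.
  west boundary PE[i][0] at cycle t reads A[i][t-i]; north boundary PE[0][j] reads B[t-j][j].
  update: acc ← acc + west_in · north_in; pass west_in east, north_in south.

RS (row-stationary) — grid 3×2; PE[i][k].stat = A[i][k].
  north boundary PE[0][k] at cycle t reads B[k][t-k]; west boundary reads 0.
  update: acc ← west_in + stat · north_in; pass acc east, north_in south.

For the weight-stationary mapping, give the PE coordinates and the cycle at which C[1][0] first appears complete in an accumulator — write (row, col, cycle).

Under WS, C[1][0] lands at PE[1][0]:
  [0] (1,0) acc=0 (h:0 v:0)
  [1] (1,0) acc=76 (h:4 v:76)
  [2] (1,0) acc=38 (h:2 v:38)

(row, col, cycle) = (1, 0, 2)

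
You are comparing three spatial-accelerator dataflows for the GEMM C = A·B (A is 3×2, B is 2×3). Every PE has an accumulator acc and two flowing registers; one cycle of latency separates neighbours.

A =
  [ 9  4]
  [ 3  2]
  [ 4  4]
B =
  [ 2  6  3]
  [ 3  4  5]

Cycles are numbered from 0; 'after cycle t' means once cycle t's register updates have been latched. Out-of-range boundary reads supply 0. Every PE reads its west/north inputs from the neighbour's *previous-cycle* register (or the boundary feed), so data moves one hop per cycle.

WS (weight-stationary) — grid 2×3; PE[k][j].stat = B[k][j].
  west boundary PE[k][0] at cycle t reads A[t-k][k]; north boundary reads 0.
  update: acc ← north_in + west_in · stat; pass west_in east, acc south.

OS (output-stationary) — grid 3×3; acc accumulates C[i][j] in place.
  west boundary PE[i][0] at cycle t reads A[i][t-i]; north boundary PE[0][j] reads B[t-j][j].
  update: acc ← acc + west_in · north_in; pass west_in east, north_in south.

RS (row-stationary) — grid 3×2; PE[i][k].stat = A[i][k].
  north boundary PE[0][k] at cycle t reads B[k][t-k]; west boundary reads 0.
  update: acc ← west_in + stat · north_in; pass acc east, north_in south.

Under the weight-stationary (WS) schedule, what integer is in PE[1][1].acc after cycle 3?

Tracing WS — 2×3 array, target PE[1][1]:
  [0] (0,1) acc=0 (h:0 v:0)
  [0] (1,0) acc=0 (h:0 v:0)
  [0] (1,1) acc=0 (h:0 v:0)
  [1] (0,1) acc=54 (h:9 v:54)
  [1] (1,0) acc=30 (h:4 v:30)
  [1] (1,1) acc=0 (h:0 v:0)
  [2] (0,1) acc=18 (h:3 v:18)
  [2] (1,0) acc=12 (h:2 v:12)
  [2] (1,1) acc=70 (h:4 v:70)
  [3] (0,1) acc=24 (h:4 v:24)
  [3] (1,0) acc=20 (h:4 v:20)
  [3] (1,1) acc=26 (h:2 v:26)

PE[1][1].acc = 26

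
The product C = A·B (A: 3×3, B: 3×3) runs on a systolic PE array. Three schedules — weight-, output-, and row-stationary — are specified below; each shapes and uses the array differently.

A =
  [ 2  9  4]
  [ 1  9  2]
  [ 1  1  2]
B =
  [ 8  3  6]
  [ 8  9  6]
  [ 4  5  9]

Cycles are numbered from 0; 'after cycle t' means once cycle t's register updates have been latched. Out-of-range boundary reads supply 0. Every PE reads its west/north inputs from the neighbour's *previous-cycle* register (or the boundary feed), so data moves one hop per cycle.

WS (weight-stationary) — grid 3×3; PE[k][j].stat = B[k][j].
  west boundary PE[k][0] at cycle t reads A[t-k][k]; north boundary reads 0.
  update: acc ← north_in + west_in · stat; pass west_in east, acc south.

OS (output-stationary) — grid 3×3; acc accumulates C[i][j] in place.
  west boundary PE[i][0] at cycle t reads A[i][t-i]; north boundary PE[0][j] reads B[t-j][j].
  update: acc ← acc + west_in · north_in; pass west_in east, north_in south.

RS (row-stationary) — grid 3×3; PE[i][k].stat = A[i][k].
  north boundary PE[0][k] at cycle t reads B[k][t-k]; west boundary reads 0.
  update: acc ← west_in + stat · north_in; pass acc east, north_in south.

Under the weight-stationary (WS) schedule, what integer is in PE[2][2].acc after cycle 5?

PE[2][2].acc = 78

Tracing WS — 3×3 array, target PE[2][2]:
  step 0 · PE1,2: acc=0; fwd→0 fwd↓0
  step 0 · PE2,1: acc=0; fwd→0 fwd↓0
  step 0 · PE2,2: acc=0; fwd→0 fwd↓0
  step 1 · PE1,2: acc=0; fwd→0 fwd↓0
  step 1 · PE2,1: acc=0; fwd→0 fwd↓0
  step 1 · PE2,2: acc=0; fwd→0 fwd↓0
  step 2 · PE1,2: acc=0; fwd→0 fwd↓0
  step 2 · PE2,1: acc=0; fwd→0 fwd↓0
  step 2 · PE2,2: acc=0; fwd→0 fwd↓0
  step 3 · PE1,2: acc=66; fwd→9 fwd↓66
  step 3 · PE2,1: acc=107; fwd→4 fwd↓107
  step 3 · PE2,2: acc=0; fwd→0 fwd↓0
  step 4 · PE1,2: acc=60; fwd→9 fwd↓60
  step 4 · PE2,1: acc=94; fwd→2 fwd↓94
  step 4 · PE2,2: acc=102; fwd→4 fwd↓102
  step 5 · PE1,2: acc=12; fwd→1 fwd↓12
  step 5 · PE2,1: acc=22; fwd→2 fwd↓22
  step 5 · PE2,2: acc=78; fwd→2 fwd↓78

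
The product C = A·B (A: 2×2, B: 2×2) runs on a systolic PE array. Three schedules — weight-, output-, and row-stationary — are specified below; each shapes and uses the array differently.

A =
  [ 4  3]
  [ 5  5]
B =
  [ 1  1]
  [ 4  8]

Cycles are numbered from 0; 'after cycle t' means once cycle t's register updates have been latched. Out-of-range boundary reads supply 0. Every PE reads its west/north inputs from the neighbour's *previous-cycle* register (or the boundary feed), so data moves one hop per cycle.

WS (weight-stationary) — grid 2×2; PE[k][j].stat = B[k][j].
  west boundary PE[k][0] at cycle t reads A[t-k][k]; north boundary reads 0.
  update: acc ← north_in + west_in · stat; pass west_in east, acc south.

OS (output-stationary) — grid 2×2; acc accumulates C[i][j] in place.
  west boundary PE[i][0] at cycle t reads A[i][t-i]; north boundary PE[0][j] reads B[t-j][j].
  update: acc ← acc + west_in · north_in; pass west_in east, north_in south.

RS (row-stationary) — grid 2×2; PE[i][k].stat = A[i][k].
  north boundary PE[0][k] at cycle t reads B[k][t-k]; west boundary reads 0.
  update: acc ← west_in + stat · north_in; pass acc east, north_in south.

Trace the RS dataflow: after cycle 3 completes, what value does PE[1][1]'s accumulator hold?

PE[1][1].acc = 45

Tracing RS — 2×2 array, target PE[1][1]:
  @0  [0,1]  acc 0  |  →0  ↓0
  @0  [1,0]  acc 0  |  →0  ↓0
  @0  [1,1]  acc 0  |  →0  ↓0
  @1  [0,1]  acc 16  |  →16  ↓4
  @1  [1,0]  acc 5  |  →5  ↓1
  @1  [1,1]  acc 0  |  →0  ↓0
  @2  [0,1]  acc 28  |  →28  ↓8
  @2  [1,0]  acc 5  |  →5  ↓1
  @2  [1,1]  acc 25  |  →25  ↓4
  @3  [0,1]  acc 0  |  →0  ↓0
  @3  [1,0]  acc 0  |  →0  ↓0
  @3  [1,1]  acc 45  |  →45  ↓8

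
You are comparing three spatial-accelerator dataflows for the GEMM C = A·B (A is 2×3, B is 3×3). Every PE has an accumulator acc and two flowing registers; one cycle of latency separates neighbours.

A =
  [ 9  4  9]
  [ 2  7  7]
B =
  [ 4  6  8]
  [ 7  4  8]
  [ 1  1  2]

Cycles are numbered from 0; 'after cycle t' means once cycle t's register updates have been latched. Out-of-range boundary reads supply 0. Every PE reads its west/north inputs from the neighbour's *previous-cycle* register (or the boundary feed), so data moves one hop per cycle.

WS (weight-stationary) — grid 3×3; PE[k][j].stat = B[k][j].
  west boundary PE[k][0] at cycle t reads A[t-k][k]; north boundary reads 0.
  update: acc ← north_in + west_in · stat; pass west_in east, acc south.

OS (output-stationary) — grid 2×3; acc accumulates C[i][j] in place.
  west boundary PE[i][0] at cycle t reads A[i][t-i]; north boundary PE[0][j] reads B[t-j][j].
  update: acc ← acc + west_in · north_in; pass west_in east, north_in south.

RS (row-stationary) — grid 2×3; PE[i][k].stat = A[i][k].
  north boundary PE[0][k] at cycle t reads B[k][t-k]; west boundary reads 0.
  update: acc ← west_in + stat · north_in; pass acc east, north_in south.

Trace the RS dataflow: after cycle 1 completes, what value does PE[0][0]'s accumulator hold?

RS 2×3: PE[0][0] cycle-by-cycle (with neighbour feeds):
  cycle 0: PE[0][0] → acc 36, east 36, south 4
  cycle 1: PE[0][0] → acc 54, east 54, south 6

PE[0][0].acc = 54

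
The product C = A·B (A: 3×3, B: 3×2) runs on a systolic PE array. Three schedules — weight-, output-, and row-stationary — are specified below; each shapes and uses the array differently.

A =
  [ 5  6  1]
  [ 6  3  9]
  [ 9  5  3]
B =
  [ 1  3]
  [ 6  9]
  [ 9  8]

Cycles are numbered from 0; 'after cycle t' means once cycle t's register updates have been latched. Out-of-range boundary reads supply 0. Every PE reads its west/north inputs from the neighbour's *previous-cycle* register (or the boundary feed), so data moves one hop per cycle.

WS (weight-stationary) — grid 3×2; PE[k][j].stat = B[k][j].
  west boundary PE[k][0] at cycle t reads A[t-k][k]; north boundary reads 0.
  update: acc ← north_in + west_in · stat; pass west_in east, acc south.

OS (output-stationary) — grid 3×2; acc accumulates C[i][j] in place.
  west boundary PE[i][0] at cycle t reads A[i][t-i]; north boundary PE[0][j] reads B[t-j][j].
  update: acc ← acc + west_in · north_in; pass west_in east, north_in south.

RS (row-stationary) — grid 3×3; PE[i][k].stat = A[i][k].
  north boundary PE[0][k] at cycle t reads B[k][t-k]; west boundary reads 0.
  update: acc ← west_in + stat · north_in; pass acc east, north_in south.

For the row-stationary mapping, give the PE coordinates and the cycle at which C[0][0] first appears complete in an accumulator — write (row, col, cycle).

(row, col, cycle) = (0, 2, 2)

RS — PE[0][2] is where C[0][0] collects:
  after 0 — PE[0][2] acc=0, pass-E 0, pass-S 0
  after 1 — PE[0][2] acc=0, pass-E 0, pass-S 0
  after 2 — PE[0][2] acc=50, pass-E 50, pass-S 9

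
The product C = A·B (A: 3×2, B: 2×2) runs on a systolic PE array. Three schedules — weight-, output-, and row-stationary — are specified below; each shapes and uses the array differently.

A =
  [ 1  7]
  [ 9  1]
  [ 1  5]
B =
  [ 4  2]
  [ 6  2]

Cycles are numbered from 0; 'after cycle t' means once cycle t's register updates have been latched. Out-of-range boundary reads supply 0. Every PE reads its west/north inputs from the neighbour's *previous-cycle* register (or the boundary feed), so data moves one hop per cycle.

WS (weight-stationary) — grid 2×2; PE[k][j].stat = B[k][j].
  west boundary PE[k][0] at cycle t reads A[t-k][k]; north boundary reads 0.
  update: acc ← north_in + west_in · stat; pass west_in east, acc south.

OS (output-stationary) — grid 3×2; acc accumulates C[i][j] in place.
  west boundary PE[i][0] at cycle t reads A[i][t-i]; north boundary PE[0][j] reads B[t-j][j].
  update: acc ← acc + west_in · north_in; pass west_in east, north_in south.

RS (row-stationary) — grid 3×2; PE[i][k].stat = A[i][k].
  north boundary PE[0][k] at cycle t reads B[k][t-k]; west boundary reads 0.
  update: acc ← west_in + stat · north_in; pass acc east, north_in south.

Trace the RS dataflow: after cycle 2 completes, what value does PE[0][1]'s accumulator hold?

RS on a 3×2 grid — tracing PE[0][1] and its feeders:
  cycle 0: PE[0][0] → acc 4, east 4, south 4
  cycle 0: PE[0][1] → acc 0, east 0, south 0
  cycle 1: PE[0][0] → acc 2, east 2, south 2
  cycle 1: PE[0][1] → acc 46, east 46, south 6
  cycle 2: PE[0][0] → acc 0, east 0, south 0
  cycle 2: PE[0][1] → acc 16, east 16, south 2

PE[0][1].acc = 16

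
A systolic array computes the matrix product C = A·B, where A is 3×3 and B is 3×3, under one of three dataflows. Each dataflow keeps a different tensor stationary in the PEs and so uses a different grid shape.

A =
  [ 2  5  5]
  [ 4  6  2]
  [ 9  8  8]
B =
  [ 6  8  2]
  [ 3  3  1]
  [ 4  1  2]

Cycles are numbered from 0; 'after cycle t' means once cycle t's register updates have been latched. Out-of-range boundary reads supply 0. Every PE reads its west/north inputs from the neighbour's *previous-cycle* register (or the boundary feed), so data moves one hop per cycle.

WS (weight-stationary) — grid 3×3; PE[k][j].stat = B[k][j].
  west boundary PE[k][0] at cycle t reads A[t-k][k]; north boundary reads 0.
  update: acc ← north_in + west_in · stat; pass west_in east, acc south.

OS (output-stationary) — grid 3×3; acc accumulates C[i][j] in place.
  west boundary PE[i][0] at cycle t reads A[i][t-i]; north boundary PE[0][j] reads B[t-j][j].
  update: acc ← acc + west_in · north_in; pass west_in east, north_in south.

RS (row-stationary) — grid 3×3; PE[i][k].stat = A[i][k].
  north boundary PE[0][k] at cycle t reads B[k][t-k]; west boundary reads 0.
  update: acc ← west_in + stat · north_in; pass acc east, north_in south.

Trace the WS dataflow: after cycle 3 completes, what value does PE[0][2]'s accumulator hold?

WS (3×3). Following PE[0][2] plus its west/north inputs:
  step 0 · PE0,1: acc=0; fwd→0 fwd↓0
  step 0 · PE0,2: acc=0; fwd→0 fwd↓0
  step 1 · PE0,1: acc=16; fwd→2 fwd↓16
  step 1 · PE0,2: acc=0; fwd→0 fwd↓0
  step 2 · PE0,1: acc=32; fwd→4 fwd↓32
  step 2 · PE0,2: acc=4; fwd→2 fwd↓4
  step 3 · PE0,1: acc=72; fwd→9 fwd↓72
  step 3 · PE0,2: acc=8; fwd→4 fwd↓8

PE[0][2].acc = 8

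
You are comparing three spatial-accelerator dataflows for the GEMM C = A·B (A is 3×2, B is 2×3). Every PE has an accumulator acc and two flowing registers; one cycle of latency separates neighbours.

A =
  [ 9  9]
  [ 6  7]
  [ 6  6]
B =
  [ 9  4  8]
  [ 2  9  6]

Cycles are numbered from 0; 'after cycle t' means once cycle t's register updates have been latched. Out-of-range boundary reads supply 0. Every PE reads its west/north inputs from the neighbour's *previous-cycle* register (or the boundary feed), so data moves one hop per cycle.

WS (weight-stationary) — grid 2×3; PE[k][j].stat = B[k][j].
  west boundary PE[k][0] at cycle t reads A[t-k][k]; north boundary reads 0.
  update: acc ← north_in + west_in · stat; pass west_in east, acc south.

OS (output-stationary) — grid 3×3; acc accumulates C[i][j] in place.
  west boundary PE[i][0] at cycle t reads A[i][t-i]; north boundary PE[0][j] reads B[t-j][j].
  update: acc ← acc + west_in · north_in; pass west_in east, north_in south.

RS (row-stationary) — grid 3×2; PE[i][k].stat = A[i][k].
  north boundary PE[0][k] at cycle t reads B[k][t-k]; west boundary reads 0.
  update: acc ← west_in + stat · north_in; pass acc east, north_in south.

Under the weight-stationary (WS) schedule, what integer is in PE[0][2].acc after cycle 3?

WS 2×3: PE[0][2] cycle-by-cycle (with neighbour feeds):
  c0 r0c1: 0 / 0 / 0
  c0 r0c2: 0 / 0 / 0
  c1 r0c1: 36 / 9 / 36
  c1 r0c2: 0 / 0 / 0
  c2 r0c1: 24 / 6 / 24
  c2 r0c2: 72 / 9 / 72
  c3 r0c1: 24 / 6 / 24
  c3 r0c2: 48 / 6 / 48

PE[0][2].acc = 48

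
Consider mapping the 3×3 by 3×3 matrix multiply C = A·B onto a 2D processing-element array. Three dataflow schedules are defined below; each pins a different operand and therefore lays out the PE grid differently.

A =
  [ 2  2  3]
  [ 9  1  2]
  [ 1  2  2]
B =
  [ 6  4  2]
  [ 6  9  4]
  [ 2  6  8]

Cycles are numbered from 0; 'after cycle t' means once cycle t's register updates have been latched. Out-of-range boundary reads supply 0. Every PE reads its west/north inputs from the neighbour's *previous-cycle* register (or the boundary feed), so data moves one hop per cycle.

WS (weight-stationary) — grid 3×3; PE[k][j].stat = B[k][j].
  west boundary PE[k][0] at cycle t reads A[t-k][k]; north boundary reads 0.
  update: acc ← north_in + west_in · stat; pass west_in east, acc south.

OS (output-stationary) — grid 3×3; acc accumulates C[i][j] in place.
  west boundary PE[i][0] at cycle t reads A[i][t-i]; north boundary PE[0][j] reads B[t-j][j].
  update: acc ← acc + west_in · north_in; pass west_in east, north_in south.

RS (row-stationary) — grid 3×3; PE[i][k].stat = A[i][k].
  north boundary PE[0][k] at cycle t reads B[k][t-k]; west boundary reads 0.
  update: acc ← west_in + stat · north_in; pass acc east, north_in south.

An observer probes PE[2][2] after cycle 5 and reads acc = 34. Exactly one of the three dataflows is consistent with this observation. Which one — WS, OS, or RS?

dataflow = RS

WS [3×3] PE[2][2] across cycles:
  cycle 0: PE[2][2] → acc 0, east 0, south 0
  cycle 1: PE[2][2] → acc 0, east 0, south 0
  cycle 2: PE[2][2] → acc 0, east 0, south 0
  cycle 3: PE[2][2] → acc 0, east 0, south 0
  cycle 4: PE[2][2] → acc 36, east 3, south 36
  cycle 5: PE[2][2] → acc 38, east 2, south 38
OS [3×3] PE[2][2] across cycles:
  cycle 0: PE[2][2] → acc 0, east 0, south 0
  cycle 1: PE[2][2] → acc 0, east 0, south 0
  cycle 2: PE[2][2] → acc 0, east 0, south 0
  cycle 3: PE[2][2] → acc 0, east 0, south 0
  cycle 4: PE[2][2] → acc 2, east 1, south 2
  cycle 5: PE[2][2] → acc 10, east 2, south 4
RS [3×3] PE[2][2] across cycles:
  cycle 0: PE[2][2] → acc 0, east 0, south 0
  cycle 1: PE[2][2] → acc 0, east 0, south 0
  cycle 2: PE[2][2] → acc 0, east 0, south 0
  cycle 3: PE[2][2] → acc 0, east 0, south 0
  cycle 4: PE[2][2] → acc 22, east 22, south 2
  cycle 5: PE[2][2] → acc 34, east 34, south 6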